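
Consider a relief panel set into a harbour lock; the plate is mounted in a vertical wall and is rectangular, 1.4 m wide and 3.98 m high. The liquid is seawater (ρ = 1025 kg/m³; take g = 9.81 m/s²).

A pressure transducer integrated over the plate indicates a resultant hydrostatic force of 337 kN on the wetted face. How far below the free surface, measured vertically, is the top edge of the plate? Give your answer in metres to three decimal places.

d_top ≈ 4.025 m

γ = ρg = 1025 × 9.81 / 1000 = 10.05525 kN/m³.
A = 1.4 × 3.98 = 5.572 m².
From F = γ·h_c·A, the centroid depth is h_c = 337/(10.05525 × 5.572) = 6.01487 m.
The centroid lies 3.98/2 = 1.99 m below the top edge, so the top edge sits at h_top = 6.01487 − 1.99 = 4.02487 m below the surface.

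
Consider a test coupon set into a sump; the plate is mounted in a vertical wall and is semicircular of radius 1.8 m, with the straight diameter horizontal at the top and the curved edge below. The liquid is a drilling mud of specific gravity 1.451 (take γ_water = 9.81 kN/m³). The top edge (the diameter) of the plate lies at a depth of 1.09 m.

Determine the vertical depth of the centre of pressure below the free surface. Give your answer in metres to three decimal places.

γ = 1.451 × 9.81 = 14.23431 kN/m³.
The centroid of a semicircle lies 4r/(3π) = 0.763944 m from the diameter, here below the top edge, so the centroid depth is h_c = 1.09 + 0.763944 = 1.85394 m.
A = πr²/2 = π × 1.8²/2 = 5.08938 m².
Resultant F = γ·h_c·A = 14.23431 × 1.85394 × 5.08938 = 134.306 kN.
I_c = (π/8 − 8/(9π))·r⁴ = 0.109757 × 1.8⁴ = 1.15219 m⁴.
Centre of pressure: y_p = y_c + I_c/(y_c·A) = 1.85394 + 1.15219/(1.85394 × 5.08938) = 1.85394 + 0.122113 = 1.97605 m along the plane.

h_p = 1.976 m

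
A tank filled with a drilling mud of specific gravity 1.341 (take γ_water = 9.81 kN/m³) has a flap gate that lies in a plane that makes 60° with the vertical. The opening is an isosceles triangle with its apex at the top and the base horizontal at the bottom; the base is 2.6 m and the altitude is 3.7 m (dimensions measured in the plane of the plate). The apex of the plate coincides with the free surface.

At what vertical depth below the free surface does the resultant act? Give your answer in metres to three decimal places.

γ = 1.341 × 9.81 = 13.15521 kN/m³.
The plate makes 60° with the vertical, i.e. θ = 90° − 60° = 30° to the horizontal. Measuring y along the incline from the free-surface line, vertical depth h = y·sinθ with sinθ = 0.500000.
With the apex up, the centroid sits 2h/3 = 2 × 3.7/3 = 2.46667 m below the apex, so y_c = 2.46667 m and h_c = 2.46667 × 0.500000 = 1.23334 m.
A = ½ × 2.6 × 3.7 = 4.81 m².
Resultant F = γ·h_c·A = 13.15521 × 1.23334 × 4.81 = 78.0415 kN.
I_c = b·h³/36 = 2.6 × 3.7³/36 = 3.65827 m⁴.
Centre of pressure: y_p = y_c + I_c/(y_c·A) = 2.46667 + 3.65827/(2.46667 × 4.81) = 2.46667 + 0.308333 = 2.775 m along the plane.
Vertically, h_p = y_p·sinθ = 2.775 × 0.500000 = 1.3875 m.

h_p = 1.388 m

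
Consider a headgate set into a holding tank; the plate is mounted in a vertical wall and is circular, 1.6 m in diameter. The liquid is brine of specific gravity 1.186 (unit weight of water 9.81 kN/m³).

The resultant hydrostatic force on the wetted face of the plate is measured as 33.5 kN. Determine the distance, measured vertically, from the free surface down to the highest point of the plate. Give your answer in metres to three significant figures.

γ = 1.186 × 9.81 = 11.63466 kN/m³.
A = π(0.8)² = 2.01062 m².
From F = γ·h_c·A, the centroid depth is h_c = 33.5/(11.63466 × 2.01062) = 1.43206 m.
The centroid is at the centre, 0.8 m below the top of the plate, so the highest point sits at h_top = 1.43206 − 0.8 = 0.63206 m below the surface.

d_top ≈ 0.632 m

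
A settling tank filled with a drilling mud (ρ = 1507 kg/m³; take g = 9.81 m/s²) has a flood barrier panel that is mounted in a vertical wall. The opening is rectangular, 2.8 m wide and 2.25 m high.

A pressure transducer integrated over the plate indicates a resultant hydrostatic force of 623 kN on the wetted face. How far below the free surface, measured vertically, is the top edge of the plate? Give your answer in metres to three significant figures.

d_top ≈ 5.56 m

γ = ρg = 1507 × 9.81 / 1000 = 14.78367 kN/m³.
A = 2.8 × 2.25 = 6.3 m².
From F = γ·h_c·A, the centroid depth is h_c = 623/(14.78367 × 6.3) = 6.68906 m.
The centroid lies 2.25/2 = 1.125 m below the top edge, so the top edge sits at h_top = 6.68906 − 1.125 = 5.56406 m below the surface.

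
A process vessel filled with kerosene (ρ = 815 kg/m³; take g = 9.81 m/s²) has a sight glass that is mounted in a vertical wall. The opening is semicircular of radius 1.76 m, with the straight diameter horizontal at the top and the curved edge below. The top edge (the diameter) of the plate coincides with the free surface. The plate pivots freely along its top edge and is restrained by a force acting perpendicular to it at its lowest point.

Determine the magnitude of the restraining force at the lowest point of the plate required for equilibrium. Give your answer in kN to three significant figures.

γ = ρg = 815 × 9.81 / 1000 = 7.99515 kN/m³.
The centroid of a semicircle lies 4r/(3π) = 0.746967 m from the diameter, here below the top edge, so the centroid depth is h_c = 0.746967 m.
A = πr²/2 = π × 1.76²/2 = 4.8657 m².
Resultant F = γ·h_c·A = 7.99515 × 0.746967 × 4.8657 = 29.0585 kN.
I_c = (π/8 − 8/(9π))·r⁴ = 0.109757 × 1.76⁴ = 1.05313 m⁴.
Centre of pressure: y_p = y_c + I_c/(y_c·A) = 0.746967 + 1.05313/(0.746967 × 4.8657) = 0.746967 + 0.289758 = 1.03673 m along the plane.
The resultant acts 0.746967 + 0.289758 = 1.03673 m (along the plate) below the hinge at the top edge, so the moment about the hinge is M = F × 1.03673 = 29.0585 × 1.03673 = 30.1258 kN·m.
A normal force at the bottom, 1.76 m from the hinge, must supply this moment: P = 30.1258/1.76 = 17.1169 kN.

P ≈ 17.1 kN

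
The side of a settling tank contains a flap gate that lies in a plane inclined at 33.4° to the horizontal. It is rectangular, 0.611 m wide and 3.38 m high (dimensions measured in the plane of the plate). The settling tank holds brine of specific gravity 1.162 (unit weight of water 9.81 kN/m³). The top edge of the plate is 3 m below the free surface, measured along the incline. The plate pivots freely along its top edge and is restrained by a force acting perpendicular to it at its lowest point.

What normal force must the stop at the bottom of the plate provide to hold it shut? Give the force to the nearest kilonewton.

γ = 1.162 × 9.81 = 11.39922 kN/m³.
Let θ = 33.4° be the plate's angle to the horizontal; measure y along the incline from where the plane meets the free surface. Vertical depth h = y·sinθ with sinθ = 0.550481.
The centroid lies 3.38/2 = 1.69 m below the top edge, so y_c = 3 + 1.69 = 4.69 m and h_c = 4.69 × 0.550481 = 2.58176 m.
A = 0.611 × 3.38 = 2.06518 m².
Resultant F = γ·h_c·A = 11.39922 × 2.58176 × 2.06518 = 60.7784 kN.
I_c = b·h³/12 = 0.611 × 3.38³/12 = 1.96612 m⁴.
Centre of pressure: y_p = y_c + I_c/(y_c·A) = 4.69 + 1.96612/(4.69 × 2.06518) = 4.69 + 0.202992 = 4.89299 m along the plane.
The resultant acts 1.69 + 0.202992 = 1.89299 m (along the plate) below the hinge at the top edge, so the moment about the hinge is M = F × 1.89299 = 60.7784 × 1.89299 = 115.053 kN·m.
A normal force at the bottom, 3.38 m from the hinge, must supply this moment: P = 115.053/3.38 = 34.0393 kN.

P ≈ 34 kN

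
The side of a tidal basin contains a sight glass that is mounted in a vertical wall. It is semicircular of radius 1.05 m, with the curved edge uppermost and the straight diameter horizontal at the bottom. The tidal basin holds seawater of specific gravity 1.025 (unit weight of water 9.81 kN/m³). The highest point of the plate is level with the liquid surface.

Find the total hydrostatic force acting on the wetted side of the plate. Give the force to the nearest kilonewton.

γ = 1.025 × 9.81 = 10.05525 kN/m³.
The centroid lies 4r/(3π) = 0.445634 m above the diameter, so r − 4r/(3π) = 1.05 − 0.445634 = 0.604366 m below the topmost point, so the centroid depth is h_c = 0.604366 m.
A = πr²/2 = π × 1.05²/2 = 1.7318 m².
Resultant F = γ·h_c·A = 10.05525 × 0.604366 × 1.7318 = 10.5242 kN.

F ≈ 11 kN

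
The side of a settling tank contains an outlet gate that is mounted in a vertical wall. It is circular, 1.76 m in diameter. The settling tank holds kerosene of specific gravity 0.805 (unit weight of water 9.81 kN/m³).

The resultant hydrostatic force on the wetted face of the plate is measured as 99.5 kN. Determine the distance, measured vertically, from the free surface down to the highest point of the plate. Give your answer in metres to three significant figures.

d_top ≈ 4.30 m

γ = 0.805 × 9.81 = 7.89705 kN/m³.
A = π(0.88)² = 2.43285 m².
From F = γ·h_c·A, the centroid depth is h_c = 99.5/(7.89705 × 2.43285) = 5.17896 m.
The centroid is at the centre, 0.88 m below the top of the plate, so the highest point sits at h_top = 5.17896 − 0.88 = 4.29896 m below the surface.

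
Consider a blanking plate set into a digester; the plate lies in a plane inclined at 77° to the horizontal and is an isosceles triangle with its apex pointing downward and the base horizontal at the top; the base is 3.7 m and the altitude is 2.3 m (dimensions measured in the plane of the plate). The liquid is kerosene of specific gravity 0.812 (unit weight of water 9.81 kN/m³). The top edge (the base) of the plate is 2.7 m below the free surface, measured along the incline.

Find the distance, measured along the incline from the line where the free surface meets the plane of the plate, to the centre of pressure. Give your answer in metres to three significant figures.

y_p = 3.55 m

γ = 0.812 × 9.81 = 7.96572 kN/m³.
Let θ = 77° be the plate's angle to the horizontal; measure y along the incline from where the plane meets the free surface. Vertical depth h = y·sinθ with sinθ = 0.974370.
With the apex down, the centroid sits h/3 = 2.3/3 = 0.766667 m below the base (the top edge), so y_c = 2.7 + 0.766667 = 3.46667 m and h_c = 3.46667 × 0.974370 = 3.37782 m.
A = ½ × 3.7 × 2.3 = 4.255 m².
Resultant F = γ·h_c·A = 7.96572 × 3.37782 × 4.255 = 114.488 kN.
I_c = b·h³/36 = 3.7 × 2.3³/36 = 1.2505 m⁴.
Centre of pressure: y_p = y_c + I_c/(y_c·A) = 3.46667 + 1.2505/(3.46667 × 4.255) = 3.46667 + 0.0847757 = 3.55145 m along the plane.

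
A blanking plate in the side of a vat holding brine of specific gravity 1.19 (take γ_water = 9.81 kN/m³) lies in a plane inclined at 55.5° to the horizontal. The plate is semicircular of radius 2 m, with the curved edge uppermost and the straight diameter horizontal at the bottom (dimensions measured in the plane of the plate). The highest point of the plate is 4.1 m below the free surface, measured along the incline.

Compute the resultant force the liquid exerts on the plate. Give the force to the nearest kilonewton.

γ = 1.19 × 9.81 = 11.6739 kN/m³.
Let θ = 55.5° be the plate's angle to the horizontal; measure y along the incline from where the plane meets the free surface. Vertical depth h = y·sinθ with sinθ = 0.824126.
The centroid lies 4r/(3π) = 0.848826 m above the diameter, so r − 4r/(3π) = 2 − 0.848826 = 1.15117 m below the topmost point, so y_c = 4.1 + 1.15117 = 5.25117 m and h_c = 5.25117 × 0.824126 = 4.32763 m.
A = πr²/2 = π × 2²/2 = 6.28319 m².
Resultant F = γ·h_c·A = 11.6739 × 4.32763 × 6.28319 = 317.429 kN.

F ≈ 317 kN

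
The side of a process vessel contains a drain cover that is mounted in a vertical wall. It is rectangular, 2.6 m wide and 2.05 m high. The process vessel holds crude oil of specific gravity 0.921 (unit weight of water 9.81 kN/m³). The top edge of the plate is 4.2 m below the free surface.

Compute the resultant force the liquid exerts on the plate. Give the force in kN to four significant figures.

γ = 0.921 × 9.81 = 9.03501 kN/m³.
The centroid lies 2.05/2 = 1.025 m below the top edge, so the centroid depth is h_c = 4.2 + 1.025 = 5.225 m.
A = 2.6 × 2.05 = 5.33 m².
Resultant F = γ·h_c·A = 9.03501 × 5.225 × 5.33 = 251.618 kN.

F ≈ 251.6 kN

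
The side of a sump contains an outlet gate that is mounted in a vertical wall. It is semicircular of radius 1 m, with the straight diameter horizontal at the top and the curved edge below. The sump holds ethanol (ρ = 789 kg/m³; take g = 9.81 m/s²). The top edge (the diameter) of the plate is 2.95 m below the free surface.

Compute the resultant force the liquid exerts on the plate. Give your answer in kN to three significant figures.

γ = ρg = 789 × 9.81 / 1000 = 7.74009 kN/m³.
The centroid of a semicircle lies 4r/(3π) = 0.424413 m from the diameter, here below the top edge, so the centroid depth is h_c = 2.95 + 0.424413 = 3.37441 m.
A = πr²/2 = π × 1²/2 = 1.5708 m².
Resultant F = γ·h_c·A = 7.74009 × 3.37441 × 1.5708 = 41.0265 kN.

F ≈ 41.0 kN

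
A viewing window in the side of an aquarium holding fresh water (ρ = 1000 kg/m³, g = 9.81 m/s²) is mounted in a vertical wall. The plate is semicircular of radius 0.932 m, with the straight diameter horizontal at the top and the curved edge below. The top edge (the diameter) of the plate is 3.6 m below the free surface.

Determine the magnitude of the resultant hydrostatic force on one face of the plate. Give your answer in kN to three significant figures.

γ = ρg = 1000 × 9.81 = 9810 N/m³ = 9.81 kN/m³.
The centroid of a semicircle lies 4r/(3π) = 0.395553 m from the diameter, here below the top edge, so the centroid depth is h_c = 3.6 + 0.395553 = 3.99555 m.
A = πr²/2 = π × 0.932²/2 = 1.36443 m².
Resultant F = γ·h_c·A = 9.81 × 3.99555 × 1.36443 = 53.4807 kN.

F ≈ 53.5 kN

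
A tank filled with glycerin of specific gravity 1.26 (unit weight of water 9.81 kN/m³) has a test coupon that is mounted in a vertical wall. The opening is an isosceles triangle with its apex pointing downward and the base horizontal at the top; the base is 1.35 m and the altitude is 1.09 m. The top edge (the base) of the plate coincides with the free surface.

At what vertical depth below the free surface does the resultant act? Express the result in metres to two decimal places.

h_p = 0.55 m

γ = 1.26 × 9.81 = 12.3606 kN/m³.
With the apex down, the centroid sits h/3 = 1.09/3 = 0.363333 m below the base (the top edge), so the centroid depth is h_c = 0.363333 m.
A = ½ × 1.35 × 1.09 = 0.73575 m².
Resultant F = γ·h_c·A = 12.3606 × 0.363333 × 0.73575 = 3.30426 kN.
I_c = b·h³/36 = 1.35 × 1.09³/36 = 0.0485636 m⁴.
Centre of pressure: y_p = y_c + I_c/(y_c·A) = 0.363333 + 0.0485636/(0.363333 × 0.73575) = 0.363333 + 0.181667 = 0.545 m along the plane.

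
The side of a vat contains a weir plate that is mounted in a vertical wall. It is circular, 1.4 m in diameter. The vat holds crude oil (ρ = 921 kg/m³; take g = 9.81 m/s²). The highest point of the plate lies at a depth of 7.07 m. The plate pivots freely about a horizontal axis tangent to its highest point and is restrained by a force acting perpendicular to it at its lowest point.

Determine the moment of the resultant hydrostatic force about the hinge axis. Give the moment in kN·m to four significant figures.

M ≈ 77.35 kN·m

γ = ρg = 921 × 9.81 / 1000 = 9.03501 kN/m³.
The centroid is at the centre, 0.7 m below the top of the plate, so the centroid depth is h_c = 7.07 + 0.7 = 7.77 m.
A = π(0.7)² = 1.53938 m².
Resultant F = γ·h_c·A = 9.03501 × 7.77 × 1.53938 = 108.068 kN.
I_c = πr⁴/4 = π × 0.7⁴/4 = 0.188574 m⁴.
Centre of pressure: y_p = y_c + I_c/(y_c·A) = 7.77 + 0.188574/(7.77 × 1.53938) = 7.77 + 0.0157658 = 7.78577 m along the plane.
The resultant acts 0.7 + 0.0157658 = 0.715766 m (along the plate) below the hinge at the top edge, so the moment about the hinge is M = F × 0.715766 = 108.068 × 0.715766 = 77.3514 kN·m.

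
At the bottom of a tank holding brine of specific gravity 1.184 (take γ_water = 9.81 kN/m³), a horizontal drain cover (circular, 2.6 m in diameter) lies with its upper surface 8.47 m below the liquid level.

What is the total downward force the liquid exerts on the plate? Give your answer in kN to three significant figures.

F ≈ 522 kN

γ = 1.184 × 9.81 = 11.61504 kN/m³.
The plate is horizontal, so pressure is uniform at p = γ·h = 11.61504 × 8.47 = 98.3794 kN/m².
A = π(1.3)² = 5.30929 m².
F = p·A = 98.3794 × 5.30929 = 522.325 kN.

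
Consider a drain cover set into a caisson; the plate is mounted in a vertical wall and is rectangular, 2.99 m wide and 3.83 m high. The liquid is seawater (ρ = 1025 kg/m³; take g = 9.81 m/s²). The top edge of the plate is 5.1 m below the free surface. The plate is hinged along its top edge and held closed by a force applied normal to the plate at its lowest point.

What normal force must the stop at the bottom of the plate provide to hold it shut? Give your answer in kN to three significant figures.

γ = ρg = 1025 × 9.81 / 1000 = 10.05525 kN/m³.
The centroid lies 3.83/2 = 1.915 m below the top edge, so the centroid depth is h_c = 5.1 + 1.915 = 7.015 m.
A = 2.99 × 3.83 = 11.4517 m².
Resultant F = γ·h_c·A = 10.05525 × 7.015 × 11.4517 = 807.775 kN.
I_c = b·h³/12 = 2.99 × 3.83³/12 = 13.9987 m⁴.
Centre of pressure: y_p = y_c + I_c/(y_c·A) = 7.015 + 13.9987/(7.015 × 11.4517) = 7.015 + 0.174257 = 7.18926 m along the plane.
The resultant acts 1.915 + 0.174257 = 2.08926 m (along the plate) below the hinge at the top edge, so the moment about the hinge is M = F × 2.08926 = 807.775 × 2.08926 = 1687.65 kN·m.
A normal force at the bottom, 3.83 m from the hinge, must supply this moment: P = 1687.65/3.83 = 440.64 kN.

P ≈ 441 kN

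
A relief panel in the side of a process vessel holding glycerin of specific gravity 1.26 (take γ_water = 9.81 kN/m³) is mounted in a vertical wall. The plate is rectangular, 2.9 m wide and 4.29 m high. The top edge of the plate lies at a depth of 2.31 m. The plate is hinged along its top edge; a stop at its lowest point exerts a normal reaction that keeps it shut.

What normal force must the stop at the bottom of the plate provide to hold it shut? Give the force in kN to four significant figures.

γ = 1.26 × 9.81 = 12.3606 kN/m³.
The centroid lies 4.29/2 = 2.145 m below the top edge, so the centroid depth is h_c = 2.31 + 2.145 = 4.455 m.
A = 2.9 × 4.29 = 12.441 m².
Resultant F = γ·h_c·A = 12.3606 × 4.455 × 12.441 = 685.082 kN.
I_c = b·h³/12 = 2.9 × 4.29³/12 = 19.0805 m⁴.
Centre of pressure: y_p = y_c + I_c/(y_c·A) = 4.455 + 19.0805/(4.455 × 12.441) = 4.455 + 0.34426 = 4.79926 m along the plane.
The resultant acts 2.145 + 0.34426 = 2.48926 m (along the plate) below the hinge at the top edge, so the moment about the hinge is M = F × 2.48926 = 685.082 × 2.48926 = 1705.35 kN·m.
A normal force at the bottom, 4.29 m from the hinge, must supply this moment: P = 1705.35/4.29 = 397.517 kN.

P ≈ 397.5 kN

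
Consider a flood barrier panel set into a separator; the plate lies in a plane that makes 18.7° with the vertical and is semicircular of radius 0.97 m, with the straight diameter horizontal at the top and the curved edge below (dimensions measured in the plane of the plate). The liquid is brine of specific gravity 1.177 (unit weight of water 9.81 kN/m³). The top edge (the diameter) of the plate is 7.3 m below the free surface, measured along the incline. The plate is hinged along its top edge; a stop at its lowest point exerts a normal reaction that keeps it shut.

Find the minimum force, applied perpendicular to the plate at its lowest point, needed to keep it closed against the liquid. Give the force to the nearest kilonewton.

P ≈ 54 kN

γ = 1.177 × 9.81 = 11.54637 kN/m³.
The plate makes 18.7° with the vertical, i.e. θ = 90° − 18.7° = 71.3° to the horizontal. Measuring y along the incline from the free-surface line, vertical depth h = y·sinθ with sinθ = 0.947210.
The centroid of a semicircle lies 4r/(3π) = 0.411681 m from the diameter, here below the top edge, so y_c = 7.3 + 0.411681 = 7.71168 m and h_c = 7.71168 × 0.947210 = 7.30458 m.
A = πr²/2 = π × 0.97²/2 = 1.47796 m².
Resultant F = γ·h_c·A = 11.54637 × 7.30458 × 1.47796 = 124.653 kN.
I_c = (π/8 − 8/(9π))·r⁴ = 0.109757 × 0.97⁴ = 0.0971671 m⁴.
Centre of pressure: y_p = y_c + I_c/(y_c·A) = 7.71168 + 0.0971671/(7.71168 × 1.47796) = 7.71168 + 0.00852526 = 7.72021 m along the plane.
The resultant acts 0.411681 + 0.00852526 = 0.420206 m (along the plate) below the hinge at the top edge, so the moment about the hinge is M = F × 0.420206 = 124.653 × 0.420206 = 52.3799 kN·m.
A normal force at the bottom, 0.97 m from the hinge, must supply this moment: P = 52.3799/0.97 = 53.9999 kN.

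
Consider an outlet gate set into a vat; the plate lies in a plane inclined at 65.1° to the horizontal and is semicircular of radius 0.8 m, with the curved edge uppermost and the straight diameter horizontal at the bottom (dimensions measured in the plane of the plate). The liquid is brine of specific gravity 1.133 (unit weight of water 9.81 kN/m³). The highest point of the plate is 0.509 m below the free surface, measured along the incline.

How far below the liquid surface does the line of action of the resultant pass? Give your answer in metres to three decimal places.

γ = 1.133 × 9.81 = 11.11473 kN/m³.
Let θ = 65.1° be the plate's angle to the horizontal; measure y along the incline from where the plane meets the free surface. Vertical depth h = y·sinθ with sinθ = 0.907044.
The centroid lies 4r/(3π) = 0.339531 m above the diameter, so r − 4r/(3π) = 0.8 − 0.339531 = 0.460469 m below the topmost point, so y_c = 0.509 + 0.460469 = 0.969469 m and h_c = 0.969469 × 0.907044 = 0.879351 m.
A = πr²/2 = π × 0.8²/2 = 1.00531 m².
Resultant F = γ·h_c·A = 11.11473 × 0.879351 × 1.00531 = 9.82565 kN.
I_c = (π/8 − 8/(9π))·r⁴ = 0.109757 × 0.8⁴ = 0.0449565 m⁴.
Centre of pressure: y_p = y_c + I_c/(y_c·A) = 0.969469 + 0.0449565/(0.969469 × 1.00531) = 0.969469 + 0.0461274 = 1.0156 m along the plane.
Vertically, h_p = y_p·sinθ = 1.0156 × 0.907044 = 0.921194 m.

h_p = 0.921 m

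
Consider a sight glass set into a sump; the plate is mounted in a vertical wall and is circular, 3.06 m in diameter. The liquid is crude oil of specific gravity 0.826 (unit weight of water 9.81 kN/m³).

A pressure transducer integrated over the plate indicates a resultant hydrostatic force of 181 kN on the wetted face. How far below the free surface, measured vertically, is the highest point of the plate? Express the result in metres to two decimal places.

γ = 0.826 × 9.81 = 8.10306 kN/m³.
A = π(1.53)² = 7.35415 m².
From F = γ·h_c·A, the centroid depth is h_c = 181/(8.10306 × 7.35415) = 3.03737 m.
The centroid is at the centre, 1.53 m below the top of the plate, so the highest point sits at h_top = 3.03737 − 1.53 = 1.50737 m below the surface.

d_top ≈ 1.51 m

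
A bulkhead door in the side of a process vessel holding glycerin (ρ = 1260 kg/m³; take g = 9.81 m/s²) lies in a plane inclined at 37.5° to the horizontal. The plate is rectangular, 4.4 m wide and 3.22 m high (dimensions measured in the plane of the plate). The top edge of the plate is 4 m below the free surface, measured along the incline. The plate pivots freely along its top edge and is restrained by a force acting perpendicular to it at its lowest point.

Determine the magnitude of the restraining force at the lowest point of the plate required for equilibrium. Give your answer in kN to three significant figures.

γ = ρg = 1260 × 9.81 / 1000 = 12.3606 kN/m³.
Let θ = 37.5° be the plate's angle to the horizontal; measure y along the incline from where the plane meets the free surface. Vertical depth h = y·sinθ with sinθ = 0.608761.
The centroid lies 3.22/2 = 1.61 m below the top edge, so y_c = 4 + 1.61 = 5.61 m and h_c = 5.61 × 0.608761 = 3.41515 m.
A = 4.4 × 3.22 = 14.168 m².
Resultant F = γ·h_c·A = 12.3606 × 3.41515 × 14.168 = 598.078 kN.
I_c = b·h³/12 = 4.4 × 3.22³/12 = 12.2416 m⁴.
Centre of pressure: y_p = y_c + I_c/(y_c·A) = 5.61 + 12.2416/(5.61 × 14.168) = 5.61 + 0.154016 = 5.76402 m along the plane.
The resultant acts 1.61 + 0.154016 = 1.76402 m (along the plate) below the hinge at the top edge, so the moment about the hinge is M = F × 1.76402 = 598.078 × 1.76402 = 1055.02 kN·m.
A normal force at the bottom, 3.22 m from the hinge, must supply this moment: P = 1055.02/3.22 = 327.646 kN.

P ≈ 328 kN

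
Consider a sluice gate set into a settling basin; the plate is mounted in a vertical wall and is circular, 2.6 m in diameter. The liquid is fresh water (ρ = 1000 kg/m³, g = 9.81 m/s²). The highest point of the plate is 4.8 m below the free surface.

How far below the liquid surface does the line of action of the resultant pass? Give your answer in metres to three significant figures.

γ = ρg = 1000 × 9.81 = 9810 N/m³ = 9.81 kN/m³.
The centroid is at the centre, 1.3 m below the top of the plate, so the centroid depth is h_c = 4.8 + 1.3 = 6.1 m.
A = π(1.3)² = 5.30929 m².
Resultant F = γ·h_c·A = 9.81 × 6.1 × 5.30929 = 317.713 kN.
I_c = πr⁴/4 = π × 1.3⁴/4 = 2.24318 m⁴.
Centre of pressure: y_p = y_c + I_c/(y_c·A) = 6.1 + 2.24318/(6.1 × 5.30929) = 6.1 + 0.0692624 = 6.16926 m along the plane.

h_p = 6.17 m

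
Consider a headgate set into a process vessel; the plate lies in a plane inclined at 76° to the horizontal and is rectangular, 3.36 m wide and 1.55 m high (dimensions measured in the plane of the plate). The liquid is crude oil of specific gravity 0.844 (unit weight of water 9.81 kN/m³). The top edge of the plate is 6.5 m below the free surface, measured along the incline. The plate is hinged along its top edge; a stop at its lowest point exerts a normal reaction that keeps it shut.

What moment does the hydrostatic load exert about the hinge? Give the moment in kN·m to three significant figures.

γ = 0.844 × 9.81 = 8.27964 kN/m³.
Let θ = 76° be the plate's angle to the horizontal; measure y along the incline from where the plane meets the free surface. Vertical depth h = y·sinθ with sinθ = 0.970296.
The centroid lies 1.55/2 = 0.775 m below the top edge, so y_c = 6.5 + 0.775 = 7.275 m and h_c = 7.275 × 0.970296 = 7.0589 m.
A = 3.36 × 1.55 = 5.208 m².
Resultant F = γ·h_c·A = 8.27964 × 7.0589 × 5.208 = 304.382 kN.
I_c = b·h³/12 = 3.36 × 1.55³/12 = 1.04269 m⁴.
Centre of pressure: y_p = y_c + I_c/(y_c·A) = 7.275 + 1.04269/(7.275 × 5.208) = 7.275 + 0.0275202 = 7.30252 m along the plane.
The resultant acts 0.775 + 0.0275202 = 0.80252 m (along the plate) below the hinge at the top edge, so the moment about the hinge is M = F × 0.80252 = 304.382 × 0.80252 = 244.273 kN·m.

M ≈ 244 kN·m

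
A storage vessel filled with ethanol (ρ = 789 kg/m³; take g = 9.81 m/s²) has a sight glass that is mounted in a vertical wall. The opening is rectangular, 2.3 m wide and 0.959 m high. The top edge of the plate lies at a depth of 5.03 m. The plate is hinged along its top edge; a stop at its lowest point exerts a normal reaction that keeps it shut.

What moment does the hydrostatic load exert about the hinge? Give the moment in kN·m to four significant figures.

M ≈ 46.41 kN·m

γ = ρg = 789 × 9.81 / 1000 = 7.74009 kN/m³.
The centroid lies 0.959/2 = 0.4795 m below the top edge, so the centroid depth is h_c = 5.03 + 0.4795 = 5.5095 m.
A = 2.3 × 0.959 = 2.2057 m².
Resultant F = γ·h_c·A = 7.74009 × 5.5095 × 2.2057 = 94.0599 kN.
I_c = b·h³/12 = 2.3 × 0.959³/12 = 0.169045 m⁴.
Centre of pressure: y_p = y_c + I_c/(y_c·A) = 5.5095 + 0.169045/(5.5095 × 2.2057) = 5.5095 + 0.0139105 = 5.52341 m along the plane.
The resultant acts 0.4795 + 0.0139105 = 0.49341 m (along the plate) below the hinge at the top edge, so the moment about the hinge is M = F × 0.49341 = 94.0599 × 0.49341 = 46.4101 kN·m.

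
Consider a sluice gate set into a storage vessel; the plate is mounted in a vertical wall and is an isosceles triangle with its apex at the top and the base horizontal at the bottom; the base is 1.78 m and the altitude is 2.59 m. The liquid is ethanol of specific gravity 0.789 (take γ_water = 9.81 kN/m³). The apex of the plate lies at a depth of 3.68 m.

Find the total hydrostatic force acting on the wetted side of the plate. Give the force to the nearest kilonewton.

γ = 0.789 × 9.81 = 7.74009 kN/m³.
With the apex up, the centroid sits 2h/3 = 2 × 2.59/3 = 1.72667 m below the apex, so the centroid depth is h_c = 3.68 + 1.72667 = 5.40667 m.
A = ½ × 1.78 × 2.59 = 2.3051 m².
Resultant F = γ·h_c·A = 7.74009 × 5.40667 × 2.3051 = 96.4641 kN.

F ≈ 96 kN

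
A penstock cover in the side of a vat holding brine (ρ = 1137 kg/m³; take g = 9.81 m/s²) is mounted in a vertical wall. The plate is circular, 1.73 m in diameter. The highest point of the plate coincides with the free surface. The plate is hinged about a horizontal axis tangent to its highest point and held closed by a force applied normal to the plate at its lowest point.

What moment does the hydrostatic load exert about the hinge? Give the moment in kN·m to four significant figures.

M ≈ 24.52 kN·m

γ = ρg = 1137 × 9.81 / 1000 = 11.15397 kN/m³.
The centroid is at the centre, 0.865 m below the top of the plate, so the centroid depth is h_c = 0.865 m.
A = π(0.865)² = 2.35062 m².
Resultant F = γ·h_c·A = 11.15397 × 0.865 × 2.35062 = 22.6792 kN.
I_c = πr⁴/4 = π × 0.865⁴/4 = 0.439698 m⁴.
Centre of pressure: y_p = y_c + I_c/(y_c·A) = 0.865 + 0.439698/(0.865 × 2.35062) = 0.865 + 0.21625 = 1.08125 m along the plane.
The resultant acts 0.865 + 0.21625 = 1.08125 m (along the plate) below the hinge at the top edge, so the moment about the hinge is M = F × 1.08125 = 22.6792 × 1.08125 = 24.5219 kN·m.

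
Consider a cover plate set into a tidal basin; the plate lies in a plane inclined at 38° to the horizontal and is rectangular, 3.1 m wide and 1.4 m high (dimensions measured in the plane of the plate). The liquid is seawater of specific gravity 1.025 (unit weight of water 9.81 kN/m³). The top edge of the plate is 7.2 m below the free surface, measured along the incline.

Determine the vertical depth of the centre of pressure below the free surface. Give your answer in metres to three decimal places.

h_p = 4.876 m

γ = 1.025 × 9.81 = 10.05525 kN/m³.
Let θ = 38° be the plate's angle to the horizontal; measure y along the incline from where the plane meets the free surface. Vertical depth h = y·sinθ with sinθ = 0.615661.
The centroid lies 1.4/2 = 0.7 m below the top edge, so y_c = 7.2 + 0.7 = 7.9 m and h_c = 7.9 × 0.615661 = 4.86372 m.
A = 3.1 × 1.4 = 4.34 m².
Resultant F = γ·h_c·A = 10.05525 × 4.86372 × 4.34 = 212.252 kN.
I_c = b·h³/12 = 3.1 × 1.4³/12 = 0.708867 m⁴.
Centre of pressure: y_p = y_c + I_c/(y_c·A) = 7.9 + 0.708867/(7.9 × 4.34) = 7.9 + 0.0206751 = 7.92068 m along the plane.
Vertically, h_p = y_p·sinθ = 7.92068 × 0.615661 = 4.87645 m.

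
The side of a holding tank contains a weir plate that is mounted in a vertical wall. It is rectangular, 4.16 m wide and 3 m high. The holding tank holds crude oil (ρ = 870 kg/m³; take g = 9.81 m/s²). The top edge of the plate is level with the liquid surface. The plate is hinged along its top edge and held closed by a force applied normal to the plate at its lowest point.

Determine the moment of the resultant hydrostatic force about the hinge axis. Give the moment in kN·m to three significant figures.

γ = ρg = 870 × 9.81 / 1000 = 8.5347 kN/m³.
The centroid lies 3/2 = 1.5 m below the top edge, so the centroid depth is h_c = 1.5 m.
A = 4.16 × 3 = 12.48 m².
Resultant F = γ·h_c·A = 8.5347 × 1.5 × 12.48 = 159.77 kN.
I_c = b·h³/12 = 4.16 × 3³/12 = 9.36 m⁴.
Centre of pressure: y_p = y_c + I_c/(y_c·A) = 1.5 + 9.36/(1.5 × 12.48) = 1.5 + 0.5 = 2 m along the plane.
The resultant acts 1.5 + 0.5 = 2 m (along the plate) below the hinge at the top edge, so the moment about the hinge is M = F × 2 = 159.77 × 2 = 319.54 kN·m.

M ≈ 320 kN·m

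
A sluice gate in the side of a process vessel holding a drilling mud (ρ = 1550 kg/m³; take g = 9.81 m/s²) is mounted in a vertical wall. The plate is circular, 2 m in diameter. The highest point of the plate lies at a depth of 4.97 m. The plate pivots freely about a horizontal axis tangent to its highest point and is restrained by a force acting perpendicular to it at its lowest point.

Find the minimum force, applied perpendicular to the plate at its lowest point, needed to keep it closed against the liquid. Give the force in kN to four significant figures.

P ≈ 148.6 kN

γ = ρg = 1550 × 9.81 / 1000 = 15.2055 kN/m³.
The centroid is at the centre, 1 m below the top of the plate, so the centroid depth is h_c = 4.97 + 1 = 5.97 m.
A = π(1)² = 3.14159 m².
Resultant F = γ·h_c·A = 15.2055 × 5.97 × 3.14159 = 285.184 kN.
I_c = πr⁴/4 = π × 1⁴/4 = 0.785398 m⁴.
Centre of pressure: y_p = y_c + I_c/(y_c·A) = 5.97 + 0.785398/(5.97 × 3.14159) = 5.97 + 0.0418761 = 6.01188 m along the plane.
The resultant acts 1 + 0.0418761 = 1.04188 m (along the plate) below the hinge at the top edge, so the moment about the hinge is M = F × 1.04188 = 285.184 × 1.04188 = 297.128 kN·m.
A normal force at the bottom, 2 m from the hinge, must supply this moment: P = 297.128/2 = 148.564 kN.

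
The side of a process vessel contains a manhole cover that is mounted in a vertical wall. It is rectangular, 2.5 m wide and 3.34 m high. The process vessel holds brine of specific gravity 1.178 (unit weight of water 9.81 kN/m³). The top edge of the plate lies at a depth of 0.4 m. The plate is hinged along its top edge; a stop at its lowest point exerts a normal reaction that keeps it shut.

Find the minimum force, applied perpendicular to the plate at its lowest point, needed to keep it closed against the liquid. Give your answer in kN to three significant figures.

P ≈ 127 kN

γ = 1.178 × 9.81 = 11.55618 kN/m³.
The centroid lies 3.34/2 = 1.67 m below the top edge, so the centroid depth is h_c = 0.4 + 1.67 = 2.07 m.
A = 2.5 × 3.34 = 8.35 m².
Resultant F = γ·h_c·A = 11.55618 × 2.07 × 8.35 = 199.743 kN.
I_c = b·h³/12 = 2.5 × 3.34³/12 = 7.76244 m⁴.
Centre of pressure: y_p = y_c + I_c/(y_c·A) = 2.07 + 7.76244/(2.07 × 8.35) = 2.07 + 0.449098 = 2.5191 m along the plane.
The resultant acts 1.67 + 0.449098 = 2.1191 m (along the plate) below the hinge at the top edge, so the moment about the hinge is M = F × 2.1191 = 199.743 × 2.1191 = 423.275 kN·m.
A normal force at the bottom, 3.34 m from the hinge, must supply this moment: P = 423.275/3.34 = 126.729 kN.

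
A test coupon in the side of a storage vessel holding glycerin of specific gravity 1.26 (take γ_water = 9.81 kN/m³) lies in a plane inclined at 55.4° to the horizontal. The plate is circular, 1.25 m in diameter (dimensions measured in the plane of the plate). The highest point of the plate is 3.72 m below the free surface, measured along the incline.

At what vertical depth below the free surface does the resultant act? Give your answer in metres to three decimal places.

h_p = 3.595 m

γ = 1.26 × 9.81 = 12.3606 kN/m³.
Let θ = 55.4° be the plate's angle to the horizontal; measure y along the incline from where the plane meets the free surface. Vertical depth h = y·sinθ with sinθ = 0.823136.
The centroid is at the centre, 0.625 m below the top of the plate, so y_c = 3.72 + 0.625 = 4.345 m and h_c = 4.345 × 0.823136 = 3.57653 m.
A = π(0.625)² = 1.22718 m².
Resultant F = γ·h_c·A = 12.3606 × 3.57653 × 1.22718 = 54.2512 kN.
I_c = πr⁴/4 = π × 0.625⁴/4 = 0.119842 m⁴.
Centre of pressure: y_p = y_c + I_c/(y_c·A) = 4.345 + 0.119842/(4.345 × 1.22718) = 4.345 + 0.0224756 = 4.36748 m along the plane.
Vertically, h_p = y_p·sinθ = 4.36748 × 0.823136 = 3.59503 m.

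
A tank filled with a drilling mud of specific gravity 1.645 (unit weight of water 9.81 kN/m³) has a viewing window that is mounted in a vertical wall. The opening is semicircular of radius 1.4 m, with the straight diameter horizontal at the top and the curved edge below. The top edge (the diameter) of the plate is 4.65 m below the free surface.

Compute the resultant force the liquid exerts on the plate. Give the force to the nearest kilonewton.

γ = 1.645 × 9.81 = 16.13745 kN/m³.
The centroid of a semicircle lies 4r/(3π) = 0.594178 m from the diameter, here below the top edge, so the centroid depth is h_c = 4.65 + 0.594178 = 5.24418 m.
A = πr²/2 = π × 1.4²/2 = 3.07876 m².
Resultant F = γ·h_c·A = 16.13745 × 5.24418 × 3.07876 = 260.548 kN.

F ≈ 261 kN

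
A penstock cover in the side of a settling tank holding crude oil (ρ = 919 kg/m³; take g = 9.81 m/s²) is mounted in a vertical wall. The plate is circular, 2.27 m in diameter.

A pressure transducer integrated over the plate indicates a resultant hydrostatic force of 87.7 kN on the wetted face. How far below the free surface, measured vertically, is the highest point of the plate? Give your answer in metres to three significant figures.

d_top ≈ 1.27 m

γ = ρg = 919 × 9.81 / 1000 = 9.01539 kN/m³.
A = π(1.135)² = 4.04708 m².
From F = γ·h_c·A, the centroid depth is h_c = 87.7/(9.01539 × 4.04708) = 2.40366 m.
The centroid is at the centre, 1.135 m below the top of the plate, so the highest point sits at h_top = 2.40366 − 1.135 = 1.26866 m below the surface.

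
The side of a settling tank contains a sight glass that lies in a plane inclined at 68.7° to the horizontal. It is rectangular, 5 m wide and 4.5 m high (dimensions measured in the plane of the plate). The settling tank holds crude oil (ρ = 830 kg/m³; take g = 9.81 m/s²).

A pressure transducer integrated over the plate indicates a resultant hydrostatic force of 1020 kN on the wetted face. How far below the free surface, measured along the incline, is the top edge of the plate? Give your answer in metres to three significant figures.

γ = ρg = 830 × 9.81 / 1000 = 8.1423 kN/m³.
A = 5 × 4.5 = 22.5 m².
From F = γ·h_c·A, the centroid depth is h_c = 1020/(8.1423 × 22.5) = 5.56763 m.
Let θ = 68.7° be the plate's angle to the horizontal; measure y along the incline from where the plane meets the free surface. Vertical depth h = y·sinθ with sinθ = 0.931691.
Along the incline, y_c = h_c/sinθ = 5.56763/0.931691 = 5.97583 m.
The centroid lies 4.5/2 = 2.25 m below the top edge, so the top edge sits at y_top = 5.97583 − 2.25 = 3.72583 m along the incline.

y_top ≈ 3.73 m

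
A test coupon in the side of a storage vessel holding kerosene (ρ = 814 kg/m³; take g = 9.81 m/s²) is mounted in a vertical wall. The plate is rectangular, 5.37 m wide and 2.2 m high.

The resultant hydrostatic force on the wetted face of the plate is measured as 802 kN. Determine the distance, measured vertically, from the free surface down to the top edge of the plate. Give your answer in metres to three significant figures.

γ = ρg = 814 × 9.81 / 1000 = 7.98534 kN/m³.
A = 5.37 × 2.2 = 11.814 m².
From F = γ·h_c·A, the centroid depth is h_c = 802/(7.98534 × 11.814) = 8.50127 m.
The centroid lies 2.2/2 = 1.1 m below the top edge, so the top edge sits at h_top = 8.50127 − 1.1 = 7.40127 m below the surface.

d_top ≈ 7.40 m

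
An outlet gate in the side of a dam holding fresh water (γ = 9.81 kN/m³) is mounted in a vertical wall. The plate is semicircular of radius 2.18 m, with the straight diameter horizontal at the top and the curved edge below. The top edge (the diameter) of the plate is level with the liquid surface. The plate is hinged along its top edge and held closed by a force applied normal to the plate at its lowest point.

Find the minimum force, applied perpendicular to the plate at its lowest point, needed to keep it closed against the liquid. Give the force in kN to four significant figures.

P ≈ 39.91 kN

γ = 9.81 kN/m³.
The centroid of a semicircle lies 4r/(3π) = 0.925221 m from the diameter, here below the top edge, so the centroid depth is h_c = 0.925221 m.
A = πr²/2 = π × 2.18²/2 = 7.46505 m².
Resultant F = γ·h_c·A = 9.81 × 0.925221 × 7.46505 = 67.7559 kN.
I_c = (π/8 − 8/(9π))·r⁴ = 0.109757 × 2.18⁴ = 2.4789 m⁴.
Centre of pressure: y_p = y_c + I_c/(y_c·A) = 0.925221 + 2.4789/(0.925221 × 7.46505) = 0.925221 + 0.358906 = 1.28413 m along the plane.
The resultant acts 0.925221 + 0.358906 = 1.28413 m (along the plate) below the hinge at the top edge, so the moment about the hinge is M = F × 1.28413 = 67.7559 × 1.28413 = 87.0074 kN·m.
A normal force at the bottom, 2.18 m from the hinge, must supply this moment: P = 87.0074/2.18 = 39.9117 kN.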